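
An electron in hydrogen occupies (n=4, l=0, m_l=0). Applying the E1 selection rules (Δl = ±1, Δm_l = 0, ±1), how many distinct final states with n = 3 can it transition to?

E1 requires Δl = ±1, so l_f ∈ {-1, 1}; with 0 ≤ l_f ≤ n_f−1 = 2, the allowed l_f values are {1}.
For l_f = 1: m_f ∈ {m_i−1, m_i, m_i+1} ∩ [−1, 1] = {-1, 0, 1} → 3 states.
Total: 3.

3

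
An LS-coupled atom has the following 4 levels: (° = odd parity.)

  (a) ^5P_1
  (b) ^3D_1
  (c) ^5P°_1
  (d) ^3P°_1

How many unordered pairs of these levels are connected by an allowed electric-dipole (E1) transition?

2

(a)–(b): forbidden (parity, ΔS).
(a)–(c): allowed.
(a)–(d): forbidden (ΔS).
(b)–(c): forbidden (ΔS).
(b)–(d): allowed.
(c)–(d): forbidden (parity, ΔS).
Allowed pairs: 2 of 6.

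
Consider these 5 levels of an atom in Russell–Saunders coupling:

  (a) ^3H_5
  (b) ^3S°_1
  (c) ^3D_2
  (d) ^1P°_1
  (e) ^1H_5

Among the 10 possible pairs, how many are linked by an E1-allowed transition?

(a)–(b): forbidden (ΔL, ΔJ).
(a)–(c): forbidden (parity, ΔL, ΔJ).
(a)–(d): forbidden (ΔS, ΔL, ΔJ).
(a)–(e): forbidden (parity, ΔS).
(b)–(c): forbidden (ΔL).
(b)–(d): forbidden (parity, ΔS).
(b)–(e): forbidden (ΔS, ΔL, ΔJ).
(c)–(d): forbidden (ΔS).
(c)–(e): forbidden (parity, ΔS, ΔL, ΔJ).
(d)–(e): forbidden (ΔL, ΔJ).
Allowed pairs: 0 of 10.

0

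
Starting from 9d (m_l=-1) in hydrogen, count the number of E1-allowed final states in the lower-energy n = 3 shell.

E1 requires Δl = ±1, so l_f ∈ {1, 3}; with 0 ≤ l_f ≤ n_f−1 = 2, the allowed l_f values are {1}.
For l_f = 1: m_f ∈ {m_i−1, m_i, m_i+1} ∩ [−1, 1] = {-1, 0} → 2 states.
Total: 2.

2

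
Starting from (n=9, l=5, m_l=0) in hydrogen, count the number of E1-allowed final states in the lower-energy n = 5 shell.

3

E1 requires Δl = ±1, so l_f ∈ {4, 6}; with 0 ≤ l_f ≤ n_f−1 = 4, the allowed l_f values are {4}.
For l_f = 4: m_f ∈ {m_i−1, m_i, m_i+1} ∩ [−4, 4] = {-1, 0, 1} → 3 states.
Total: 3.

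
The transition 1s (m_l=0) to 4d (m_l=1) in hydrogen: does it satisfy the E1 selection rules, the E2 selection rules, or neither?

E2

Δl = 2 − 0 = +2; l_i + l_f = 2.
Δm_l = +1.
E1 (Δl = ±1, |Δm_l| ≤ 1): not satisfied.
E2 (Δl = 0,±2, l_i+l_f ≥ 2, |Δm_l| ≤ 2): satisfied.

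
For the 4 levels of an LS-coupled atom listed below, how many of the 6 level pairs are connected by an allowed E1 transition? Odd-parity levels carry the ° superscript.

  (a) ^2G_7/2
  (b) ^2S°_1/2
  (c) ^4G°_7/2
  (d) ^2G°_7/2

1

(a)–(b): forbidden (ΔL, ΔJ).
(a)–(c): forbidden (ΔS).
(a)–(d): allowed.
(b)–(c): forbidden (parity, ΔS, ΔL, ΔJ).
(b)–(d): forbidden (parity, ΔL, ΔJ).
(c)–(d): forbidden (parity, ΔS).
Allowed pairs: 1 of 6.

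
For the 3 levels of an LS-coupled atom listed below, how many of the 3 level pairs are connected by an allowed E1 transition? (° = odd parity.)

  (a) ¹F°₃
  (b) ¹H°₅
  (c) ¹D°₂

(a)–(b): forbidden (parity, ΔL, ΔJ).
(a)–(c): forbidden (parity).
(b)–(c): forbidden (parity, ΔL, ΔJ).
Allowed pairs: 0 of 3.

0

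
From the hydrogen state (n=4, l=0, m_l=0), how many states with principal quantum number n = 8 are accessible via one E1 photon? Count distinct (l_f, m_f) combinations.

E1 requires Δl = ±1, so l_f ∈ {-1, 1}; with 0 ≤ l_f ≤ n_f−1 = 7, the allowed l_f values are {1}.
For l_f = 1: m_f ∈ {m_i−1, m_i, m_i+1} ∩ [−1, 1] = {-1, 0, 1} → 3 states.
Total: 3.

3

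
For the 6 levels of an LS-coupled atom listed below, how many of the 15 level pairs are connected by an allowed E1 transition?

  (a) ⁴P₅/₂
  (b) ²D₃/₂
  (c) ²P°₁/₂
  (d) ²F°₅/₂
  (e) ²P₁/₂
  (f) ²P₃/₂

(a)–(b): forbidden (parity, ΔS).
(a)–(c): forbidden (ΔS, ΔJ).
(a)–(d): forbidden (ΔS, ΔL).
(a)–(e): forbidden (parity, ΔS, ΔJ).
(a)–(f): forbidden (parity, ΔS).
(b)–(c): allowed.
(b)–(d): allowed.
(b)–(e): forbidden (parity).
(b)–(f): forbidden (parity).
(c)–(d): forbidden (parity, ΔL, ΔJ).
(c)–(e): allowed.
(c)–(f): allowed.
(d)–(e): forbidden (ΔL, ΔJ).
(d)–(f): forbidden (ΔL).
(e)–(f): forbidden (parity).
Allowed pairs: 4 of 15.

4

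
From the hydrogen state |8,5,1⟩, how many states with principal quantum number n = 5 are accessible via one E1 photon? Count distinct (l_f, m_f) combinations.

3

E1 requires Δl = ±1, so l_f ∈ {4, 6}; with 0 ≤ l_f ≤ n_f−1 = 4, the allowed l_f values are {4}.
For l_f = 4: m_f ∈ {m_i−1, m_i, m_i+1} ∩ [−4, 4] = {0, 1, 2} → 3 states.
Total: 3.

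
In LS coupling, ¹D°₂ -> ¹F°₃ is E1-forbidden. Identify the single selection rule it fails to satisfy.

Parity must change: odd → odd — fails.
ΔS = 0: S: 0 → 0 — ok.
ΔL = 0, ±1 (not L=0↔0): L: 2 → 3, ΔL = +1 — ok.
ΔJ = 0, ±1 (not J=0↔0): J: 2 → 3, ΔJ = +1 — ok.

parity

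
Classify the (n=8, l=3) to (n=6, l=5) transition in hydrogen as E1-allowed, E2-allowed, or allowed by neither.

E2

Δl = 5 − 3 = +2; l_i + l_f = 8.
E1 (Δl = ±1): not satisfied.
E2 (Δl = 0,±2, l_i+l_f ≥ 2): satisfied.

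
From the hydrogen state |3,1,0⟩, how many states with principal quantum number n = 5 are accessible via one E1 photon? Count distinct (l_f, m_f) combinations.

E1 requires Δl = ±1, so l_f ∈ {0, 2}; with 0 ≤ l_f ≤ n_f−1 = 4, the allowed l_f values are {0, 2}.
For l_f = 0: m_f ∈ {m_i−1, m_i, m_i+1} ∩ [−0, 0] = {0} → 1 state.
For l_f = 2: m_f ∈ {m_i−1, m_i, m_i+1} ∩ [−2, 2] = {-1, 0, 1} → 3 states.
Total: 4.

4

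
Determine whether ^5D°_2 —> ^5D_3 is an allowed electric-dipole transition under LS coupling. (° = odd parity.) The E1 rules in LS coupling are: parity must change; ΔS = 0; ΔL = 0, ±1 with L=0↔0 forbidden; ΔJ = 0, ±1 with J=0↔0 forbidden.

allowed

Initial level: S=2, L=2, J=2, parity odd. Final level: S=2, L=2, J=3, parity even.
Parity must change: odd → even — passes.
ΔS = 0: S: 2 → 2 — passes.
ΔL = 0, ±1 (not L=0↔0): L: 2 → 2, ΔL = +0 — passes.
ΔJ = 0, ±1 (not J=0↔0): J: 2 → 3, ΔJ = +1 — passes.
All four E1 rules are satisfied.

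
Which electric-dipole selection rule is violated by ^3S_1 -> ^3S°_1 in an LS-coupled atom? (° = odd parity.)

the L=0 ↔ L=0 exclusion

Parity must change: even → odd — passes.
ΔS = 0: S: 1 → 1 — passes.
ΔL = 0, ±1 (not L=0↔0): L: 0 → 0, ΔL = +0 — fails.
ΔJ = 0, ±1 (not J=0↔0): J: 1 → 1, ΔJ = +0 — passes.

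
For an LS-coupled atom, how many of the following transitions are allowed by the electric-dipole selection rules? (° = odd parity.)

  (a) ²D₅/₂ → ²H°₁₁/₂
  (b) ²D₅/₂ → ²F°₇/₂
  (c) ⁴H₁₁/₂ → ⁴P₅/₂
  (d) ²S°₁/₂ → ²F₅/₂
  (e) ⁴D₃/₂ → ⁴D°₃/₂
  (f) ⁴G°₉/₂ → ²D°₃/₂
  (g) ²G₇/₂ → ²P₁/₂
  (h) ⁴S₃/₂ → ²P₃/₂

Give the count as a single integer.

(a) forbidden (ΔL, ΔJ fail)
(b) allowed
(c) forbidden (parity, ΔL, ΔJ fail)
(d) forbidden (ΔL, ΔJ fail)
(e) allowed
(f) forbidden (parity, ΔS, ΔL, ΔJ fail)
(g) forbidden (parity, ΔL, ΔJ fail)
(h) forbidden (parity, ΔS fail)
Total allowed: 2 of 8.

2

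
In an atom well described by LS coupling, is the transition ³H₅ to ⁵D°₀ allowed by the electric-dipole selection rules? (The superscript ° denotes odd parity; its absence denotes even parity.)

Parity must change: even → odd — ok.
ΔS = 0: S: 1 → 2 — fails.
ΔL = 0, ±1 (not L=0↔0): L: 5 → 2, ΔL = -3 — fails.
ΔJ = 0, ±1 (not J=0↔0): J: 5 → 0, ΔJ = -5 — fails.
Rule(s) violated: ΔS, ΔL, ΔJ.

forbidden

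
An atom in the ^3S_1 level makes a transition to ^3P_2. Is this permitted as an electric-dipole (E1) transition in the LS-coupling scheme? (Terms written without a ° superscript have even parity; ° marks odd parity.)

Parity must change: even → even — fails.
ΔS = 0: S: 1 → 1 — passes.
ΔL = 0, ±1 (not L=0↔0): L: 0 → 1, ΔL = +1 — passes.
ΔJ = 0, ±1 (not J=0↔0): J: 1 → 2, ΔJ = +1 — passes.
Rule(s) violated: parity.

forbidden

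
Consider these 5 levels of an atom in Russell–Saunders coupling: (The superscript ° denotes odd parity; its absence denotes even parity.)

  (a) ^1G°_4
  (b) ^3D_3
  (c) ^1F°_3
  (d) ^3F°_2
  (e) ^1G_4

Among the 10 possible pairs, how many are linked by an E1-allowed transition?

3

(a)–(b): forbidden (ΔS, ΔL).
(a)–(c): forbidden (parity).
(a)–(d): forbidden (parity, ΔS, ΔJ).
(a)–(e): allowed.
(b)–(c): forbidden (ΔS).
(b)–(d): allowed.
(b)–(e): forbidden (parity, ΔS, ΔL).
(c)–(d): forbidden (parity, ΔS).
(c)–(e): allowed.
(d)–(e): forbidden (ΔS, ΔJ).
Allowed pairs: 3 of 10.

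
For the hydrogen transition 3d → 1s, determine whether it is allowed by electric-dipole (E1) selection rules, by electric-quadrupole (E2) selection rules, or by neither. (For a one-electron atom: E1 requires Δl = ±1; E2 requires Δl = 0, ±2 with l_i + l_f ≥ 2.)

Δl = 0 − 2 = -2; l_i + l_f = 2.
E1 (Δl = ±1): not satisfied.
E2 (Δl = 0,±2, l_i+l_f ≥ 2): satisfied.

E2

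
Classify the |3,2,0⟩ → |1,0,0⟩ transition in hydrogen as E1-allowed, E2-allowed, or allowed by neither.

E2

Δl = 0 − 2 = -2; l_i + l_f = 2.
Δm_l = +0.
E1 (Δl = ±1, |Δm_l| ≤ 1): not satisfied.
E2 (Δl = 0,±2, l_i+l_f ≥ 2, |Δm_l| ≤ 2): satisfied.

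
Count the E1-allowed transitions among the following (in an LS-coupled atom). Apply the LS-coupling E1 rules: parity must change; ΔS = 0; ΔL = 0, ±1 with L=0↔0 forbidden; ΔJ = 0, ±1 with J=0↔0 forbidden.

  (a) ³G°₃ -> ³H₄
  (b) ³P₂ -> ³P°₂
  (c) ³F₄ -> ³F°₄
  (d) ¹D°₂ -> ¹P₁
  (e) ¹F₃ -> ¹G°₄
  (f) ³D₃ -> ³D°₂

(a) allowed
(b) allowed
(c) allowed
(d) allowed
(e) allowed
(f) allowed
Total allowed: 6 of 6.

6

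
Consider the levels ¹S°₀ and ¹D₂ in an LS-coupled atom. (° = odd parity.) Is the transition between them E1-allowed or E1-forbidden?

Parity must change: odd → even — ok.
ΔS = 0: S: 0 → 0 — ok.
ΔL = 0, ±1 (not L=0↔0): L: 0 → 2, ΔL = +2 — fails.
ΔJ = 0, ±1 (not J=0↔0): J: 0 → 2, ΔJ = +2 — fails.
Rule(s) violated: ΔL, ΔJ.

forbidden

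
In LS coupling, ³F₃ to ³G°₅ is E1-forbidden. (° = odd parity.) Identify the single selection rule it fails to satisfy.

Parity must change: even → odd — ✓.
ΔS = 0: S: 1 → 1 — ✓.
ΔL = 0, ±1 (not L=0↔0): L: 3 → 4, ΔL = +1 — ✓.
ΔJ = 0, ±1 (not J=0↔0): J: 3 → 5, ΔJ = +2 — ✗.

the ΔJ = 0, ±1 rule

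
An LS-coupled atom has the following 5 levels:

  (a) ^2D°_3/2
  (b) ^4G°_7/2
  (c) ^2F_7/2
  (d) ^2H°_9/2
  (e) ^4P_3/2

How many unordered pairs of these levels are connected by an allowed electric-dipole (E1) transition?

0

(a)–(b): forbidden (parity, ΔS, ΔL, ΔJ).
(a)–(c): forbidden (ΔJ).
(a)–(d): forbidden (parity, ΔL, ΔJ).
(a)–(e): forbidden (ΔS).
(b)–(c): forbidden (ΔS).
(b)–(d): forbidden (parity, ΔS).
(b)–(e): forbidden (ΔL, ΔJ).
(c)–(d): forbidden (ΔL).
(c)–(e): forbidden (parity, ΔS, ΔL, ΔJ).
(d)–(e): forbidden (ΔS, ΔL, ΔJ).
Allowed pairs: 0 of 10.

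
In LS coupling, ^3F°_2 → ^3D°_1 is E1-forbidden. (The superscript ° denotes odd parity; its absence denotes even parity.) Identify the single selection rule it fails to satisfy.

parity

Initial level: S=1, L=3, J=2, parity odd. Final level: S=1, L=2, J=1, parity odd.
ΔJ = 0, ±1 (not J=0↔0): J: 2 → 1, ΔJ = -1 — passes.
Parity must change: odd → odd — fails.
ΔS = 0: S: 1 → 1 — passes.
ΔL = 0, ±1 (not L=0↔0): L: 3 → 2, ΔL = -1 — passes.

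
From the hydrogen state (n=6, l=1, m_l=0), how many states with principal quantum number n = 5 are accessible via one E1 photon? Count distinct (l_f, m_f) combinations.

E1 requires Δl = ±1, so l_f ∈ {0, 2}; with 0 ≤ l_f ≤ n_f−1 = 4, the allowed l_f values are {0, 2}.
For l_f = 0: m_f ∈ {m_i−1, m_i, m_i+1} ∩ [−0, 0] = {0} → 1 state.
For l_f = 2: m_f ∈ {m_i−1, m_i, m_i+1} ∩ [−2, 2] = {-1, 0, 1} → 3 states.
Total: 4.

4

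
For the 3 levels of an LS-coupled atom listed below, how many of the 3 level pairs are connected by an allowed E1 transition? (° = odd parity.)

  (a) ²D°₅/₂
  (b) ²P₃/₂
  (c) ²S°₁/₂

(a)–(b): allowed.
(a)–(c): forbidden (parity, ΔL, ΔJ).
(b)–(c): allowed.
Allowed pairs: 2 of 3.

2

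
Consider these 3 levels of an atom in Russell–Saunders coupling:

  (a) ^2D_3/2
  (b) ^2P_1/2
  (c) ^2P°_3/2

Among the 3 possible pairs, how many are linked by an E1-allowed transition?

2

(a)–(b): forbidden (parity).
(a)–(c): allowed.
(b)–(c): allowed.
Allowed pairs: 2 of 3.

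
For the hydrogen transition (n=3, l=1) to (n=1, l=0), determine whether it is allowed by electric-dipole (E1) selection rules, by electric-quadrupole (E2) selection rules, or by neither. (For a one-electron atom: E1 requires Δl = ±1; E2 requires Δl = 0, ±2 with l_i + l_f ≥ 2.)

E1

Δl = 0 − 1 = -1; l_i + l_f = 1.
E1 (Δl = ±1): satisfied.
E2 (Δl = 0,±2, l_i+l_f ≥ 2): not satisfied.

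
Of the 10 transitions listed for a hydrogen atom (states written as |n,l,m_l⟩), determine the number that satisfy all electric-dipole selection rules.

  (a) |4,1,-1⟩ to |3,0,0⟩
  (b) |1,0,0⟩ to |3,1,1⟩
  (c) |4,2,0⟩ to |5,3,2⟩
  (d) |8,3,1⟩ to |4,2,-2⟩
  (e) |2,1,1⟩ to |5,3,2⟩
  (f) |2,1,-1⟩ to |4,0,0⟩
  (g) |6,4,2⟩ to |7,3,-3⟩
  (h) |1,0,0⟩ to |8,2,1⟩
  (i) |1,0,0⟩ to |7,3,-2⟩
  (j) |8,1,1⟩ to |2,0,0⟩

4

(a) allowed
(b) allowed
(c) forbidden — Δm_l = +2 (E1 requires Δm_l = 0, ±1)
(d) forbidden — Δm_l = -3 (E1 requires Δm_l = 0, ±1)
(e) forbidden — Δl = +2 (E1 requires Δl = ±1)
(f) allowed
(g) forbidden — Δm_l = -5 (E1 requires Δm_l = 0, ±1)
(h) forbidden — Δl = +2 (E1 requires Δl = ±1)
(i) forbidden — Δl = +3 (E1 requires Δl = ±1); Δm_l = -2 (E1 requires Δm_l = 0, ±1)
(j) allowed
Total allowed: 4 of 10.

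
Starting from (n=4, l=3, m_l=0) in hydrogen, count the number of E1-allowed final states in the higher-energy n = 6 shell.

E1 requires Δl = ±1, so l_f ∈ {2, 4}; with 0 ≤ l_f ≤ n_f−1 = 5, the allowed l_f values are {2, 4}.
For l_f = 2: m_f ∈ {m_i−1, m_i, m_i+1} ∩ [−2, 2] = {-1, 0, 1} → 3 states.
For l_f = 4: m_f ∈ {m_i−1, m_i, m_i+1} ∩ [−4, 4] = {-1, 0, 1} → 3 states.
Total: 6.

6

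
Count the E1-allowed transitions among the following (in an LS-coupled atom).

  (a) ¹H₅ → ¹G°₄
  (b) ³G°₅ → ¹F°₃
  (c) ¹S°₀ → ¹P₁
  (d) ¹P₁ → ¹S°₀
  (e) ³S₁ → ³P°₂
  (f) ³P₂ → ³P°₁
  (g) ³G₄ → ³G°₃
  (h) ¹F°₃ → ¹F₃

7

(a) allowed
(b) forbidden (parity, ΔS, ΔJ fail)
(c) allowed
(d) allowed
(e) allowed
(f) allowed
(g) allowed
(h) allowed
Total allowed: 7 of 8.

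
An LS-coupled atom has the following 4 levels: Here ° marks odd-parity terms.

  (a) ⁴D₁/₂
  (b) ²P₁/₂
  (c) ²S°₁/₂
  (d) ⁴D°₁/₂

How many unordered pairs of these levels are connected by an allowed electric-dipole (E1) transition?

2

(a)–(b): forbidden (parity, ΔS).
(a)–(c): forbidden (ΔS, ΔL).
(a)–(d): allowed.
(b)–(c): allowed.
(b)–(d): forbidden (ΔS).
(c)–(d): forbidden (parity, ΔS, ΔL).
Allowed pairs: 2 of 6.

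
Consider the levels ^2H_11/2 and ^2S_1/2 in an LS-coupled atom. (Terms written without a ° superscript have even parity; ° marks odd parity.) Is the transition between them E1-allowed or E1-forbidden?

forbidden

Parity must change: even → even — fails.
ΔS = 0: S: 1/2 → 1/2 — ok.
ΔL = 0, ±1 (not L=0↔0): L: 5 → 0, ΔL = -5 — fails.
ΔJ = 0, ±1 (not J=0↔0): J: 11/2 → 1/2, ΔJ = -5 — fails.
Rule(s) violated: parity, ΔL, ΔJ.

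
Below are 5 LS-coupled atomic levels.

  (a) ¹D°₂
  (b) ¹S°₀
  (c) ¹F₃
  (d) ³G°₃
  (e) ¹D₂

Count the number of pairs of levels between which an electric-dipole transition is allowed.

2

(a)–(b): forbidden (parity, ΔL, ΔJ).
(a)–(c): allowed.
(a)–(d): forbidden (parity, ΔS, ΔL).
(a)–(e): allowed.
(b)–(c): forbidden (ΔL, ΔJ).
(b)–(d): forbidden (parity, ΔS, ΔL, ΔJ).
(b)–(e): forbidden (ΔL, ΔJ).
(c)–(d): forbidden (ΔS).
(c)–(e): forbidden (parity).
(d)–(e): forbidden (ΔS, ΔL).
Allowed pairs: 2 of 10.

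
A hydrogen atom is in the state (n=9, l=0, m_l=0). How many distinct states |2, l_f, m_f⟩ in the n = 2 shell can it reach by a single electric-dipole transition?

E1 requires Δl = ±1, so l_f ∈ {-1, 1}; with 0 ≤ l_f ≤ n_f−1 = 1, the allowed l_f values are {1}.
For l_f = 1: m_f ∈ {m_i−1, m_i, m_i+1} ∩ [−1, 1] = {-1, 0, 1} → 3 states.
Total: 3.

3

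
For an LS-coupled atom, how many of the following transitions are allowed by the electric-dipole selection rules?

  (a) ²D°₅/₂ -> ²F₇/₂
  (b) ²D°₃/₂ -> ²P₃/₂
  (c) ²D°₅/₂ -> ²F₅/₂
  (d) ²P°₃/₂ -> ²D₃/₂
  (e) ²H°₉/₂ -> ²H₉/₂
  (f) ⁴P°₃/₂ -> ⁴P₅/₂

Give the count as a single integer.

(a) allowed
(b) allowed
(c) allowed
(d) allowed
(e) allowed
(f) allowed
Total allowed: 6 of 6.

6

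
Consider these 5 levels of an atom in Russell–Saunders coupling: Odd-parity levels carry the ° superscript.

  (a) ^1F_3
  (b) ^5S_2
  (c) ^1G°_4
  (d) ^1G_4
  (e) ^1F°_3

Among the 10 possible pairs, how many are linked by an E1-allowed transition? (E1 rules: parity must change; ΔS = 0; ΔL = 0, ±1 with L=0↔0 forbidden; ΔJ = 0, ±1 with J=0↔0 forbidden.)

4

(a)–(b): forbidden (parity, ΔS, ΔL).
(a)–(c): allowed.
(a)–(d): forbidden (parity).
(a)–(e): allowed.
(b)–(c): forbidden (ΔS, ΔL, ΔJ).
(b)–(d): forbidden (parity, ΔS, ΔL, ΔJ).
(b)–(e): forbidden (ΔS, ΔL).
(c)–(d): allowed.
(c)–(e): forbidden (parity).
(d)–(e): allowed.
Allowed pairs: 4 of 10.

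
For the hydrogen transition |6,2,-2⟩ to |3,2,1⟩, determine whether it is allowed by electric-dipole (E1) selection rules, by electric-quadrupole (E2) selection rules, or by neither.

neither

Δl = 2 − 2 = +0; l_i + l_f = 4.
Δm_l = +3.
E1 (Δl = ±1, |Δm_l| ≤ 1): not satisfied.
E2 (Δl = 0,±2, l_i+l_f ≥ 2, |Δm_l| ≤ 2): not satisfied.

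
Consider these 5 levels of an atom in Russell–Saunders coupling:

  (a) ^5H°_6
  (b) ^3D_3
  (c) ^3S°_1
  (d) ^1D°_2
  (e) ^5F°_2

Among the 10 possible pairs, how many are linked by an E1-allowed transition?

0

(a)–(b): forbidden (ΔS, ΔL, ΔJ).
(a)–(c): forbidden (parity, ΔS, ΔL, ΔJ).
(a)–(d): forbidden (parity, ΔS, ΔL, ΔJ).
(a)–(e): forbidden (parity, ΔL, ΔJ).
(b)–(c): forbidden (ΔL, ΔJ).
(b)–(d): forbidden (ΔS).
(b)–(e): forbidden (ΔS).
(c)–(d): forbidden (parity, ΔS, ΔL).
(c)–(e): forbidden (parity, ΔS, ΔL).
(d)–(e): forbidden (parity, ΔS).
Allowed pairs: 0 of 10.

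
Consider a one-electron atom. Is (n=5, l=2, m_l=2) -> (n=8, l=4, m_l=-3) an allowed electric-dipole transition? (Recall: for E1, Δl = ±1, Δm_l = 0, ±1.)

Δl = 4 − 2 = +2; the E1 rule Δl = ±1 is ✗.
Δm_l = -3 − (2) = -5. E1 requires Δm_l = 0, ±1: ✗.
The transition is electric-dipole forbidden.

forbidden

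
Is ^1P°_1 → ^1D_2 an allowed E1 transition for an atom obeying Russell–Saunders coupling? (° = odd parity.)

Initial level: S=0, L=1, J=1, parity odd. Final level: S=0, L=2, J=2, parity even.
Parity must change: odd → even — passes.
ΔS = 0: S: 0 → 0 — passes.
ΔL = 0, ±1 (not L=0↔0): L: 1 → 2, ΔL = +1 — passes.
ΔJ = 0, ±1 (not J=0↔0): J: 1 → 2, ΔJ = +1 — passes.
All four E1 rules are satisfied.

allowed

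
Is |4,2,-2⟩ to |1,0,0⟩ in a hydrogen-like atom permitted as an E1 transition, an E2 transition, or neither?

E2

Δl = 0 − 2 = -2; l_i + l_f = 2.
Δm_l = +2.
E1 (Δl = ±1, |Δm_l| ≤ 1): not satisfied.
E2 (Δl = 0,±2, l_i+l_f ≥ 2, |Δm_l| ≤ 2): satisfied.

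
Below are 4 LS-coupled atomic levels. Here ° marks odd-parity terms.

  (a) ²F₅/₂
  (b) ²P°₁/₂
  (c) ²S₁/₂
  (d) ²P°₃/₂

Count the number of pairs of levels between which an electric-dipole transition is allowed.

2

(a)–(b): forbidden (ΔL, ΔJ).
(a)–(c): forbidden (parity, ΔL, ΔJ).
(a)–(d): forbidden (ΔL).
(b)–(c): allowed.
(b)–(d): forbidden (parity).
(c)–(d): allowed.
Allowed pairs: 2 of 6.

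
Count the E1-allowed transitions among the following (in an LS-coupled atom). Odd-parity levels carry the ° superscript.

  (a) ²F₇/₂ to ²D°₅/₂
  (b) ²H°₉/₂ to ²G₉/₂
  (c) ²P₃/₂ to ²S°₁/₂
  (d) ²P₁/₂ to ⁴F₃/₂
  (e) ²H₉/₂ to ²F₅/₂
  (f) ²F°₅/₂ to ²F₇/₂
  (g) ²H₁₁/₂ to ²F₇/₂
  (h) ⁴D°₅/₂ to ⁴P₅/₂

(a) allowed
(b) allowed
(c) allowed
(d) forbidden (parity, ΔS, ΔL fail)
(e) forbidden (parity, ΔL, ΔJ fail)
(f) allowed
(g) forbidden (parity, ΔL, ΔJ fail)
(h) allowed
Total allowed: 5 of 8.

5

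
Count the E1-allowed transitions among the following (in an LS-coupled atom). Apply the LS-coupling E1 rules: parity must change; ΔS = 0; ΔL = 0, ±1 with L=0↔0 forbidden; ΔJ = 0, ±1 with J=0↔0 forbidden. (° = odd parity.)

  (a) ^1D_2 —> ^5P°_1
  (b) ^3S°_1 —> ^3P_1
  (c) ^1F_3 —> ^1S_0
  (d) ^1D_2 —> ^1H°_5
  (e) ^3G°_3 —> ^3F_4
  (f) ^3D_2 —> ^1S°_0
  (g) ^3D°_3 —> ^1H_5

(a) forbidden (ΔS fails)
(b) allowed
(c) forbidden (parity, ΔL, ΔJ fail)
(d) forbidden (ΔL, ΔJ fail)
(e) allowed
(f) forbidden (ΔS, ΔL, ΔJ fail)
(g) forbidden (ΔS, ΔL, ΔJ fail)
Total allowed: 2 of 7.

2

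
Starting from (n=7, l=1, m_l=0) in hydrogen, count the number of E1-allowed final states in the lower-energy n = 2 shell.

1

E1 requires Δl = ±1, so l_f ∈ {0, 2}; with 0 ≤ l_f ≤ n_f−1 = 1, the allowed l_f values are {0}.
For l_f = 0: m_f ∈ {m_i−1, m_i, m_i+1} ∩ [−0, 0] = {0} → 1 state.
Total: 1.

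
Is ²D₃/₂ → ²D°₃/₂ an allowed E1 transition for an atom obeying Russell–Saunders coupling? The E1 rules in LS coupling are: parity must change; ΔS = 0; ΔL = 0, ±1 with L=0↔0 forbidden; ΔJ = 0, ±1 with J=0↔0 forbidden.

Initial level: S=1/2, L=2, J=3/2, parity even. Final level: S=1/2, L=2, J=3/2, parity odd.
ΔL = 0, ±1 (not L=0↔0): L: 2 → 2, ΔL = +0 — ok.
Parity must change: even → odd — ok.
ΔJ = 0, ±1 (not J=0↔0): J: 3/2 → 3/2, ΔJ = +0 — ok.
ΔS = 0: S: 1/2 → 1/2 — ok.
All four E1 rules are satisfied.

allowed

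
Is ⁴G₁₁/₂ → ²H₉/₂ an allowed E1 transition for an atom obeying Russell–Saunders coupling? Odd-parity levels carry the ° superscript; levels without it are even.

Reading off the term symbols: S 3/2→1/2, L 4→5, J 11/2→9/2, parity even→even.
Parity must change: even → even — ✗.
ΔS = 0: S: 3/2 → 1/2 — ✗.
ΔL = 0, ±1 (not L=0↔0): L: 4 → 5, ΔL = +1 — ✓.
ΔJ = 0, ±1 (not J=0↔0): J: 11/2 → 9/2, ΔJ = -1 — ✓.
Rule(s) violated: parity, ΔS.

forbidden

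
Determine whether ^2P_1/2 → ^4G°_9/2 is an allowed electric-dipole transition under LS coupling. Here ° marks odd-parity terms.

Reading off the term symbols: S 1/2→3/2, L 1→4, J 1/2→9/2, parity even→odd.
Parity must change: even → odd — ok.
ΔS = 0: S: 1/2 → 3/2 — fails.
ΔL = 0, ±1 (not L=0↔0): L: 1 → 4, ΔL = +3 — fails.
ΔJ = 0, ±1 (not J=0↔0): J: 1/2 → 9/2, ΔJ = +4 — fails.
Rule(s) violated: ΔS, ΔL, ΔJ.

forbidden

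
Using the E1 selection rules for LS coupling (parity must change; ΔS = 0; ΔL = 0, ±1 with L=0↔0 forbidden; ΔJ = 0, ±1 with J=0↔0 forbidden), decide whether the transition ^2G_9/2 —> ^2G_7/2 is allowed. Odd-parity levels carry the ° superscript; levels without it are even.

Reading off the term symbols: S 1/2→1/2, L 4→4, J 9/2→7/2, parity even→even.
Parity must change: even → even — ✗.
ΔS = 0: S: 1/2 → 1/2 — ✓.
ΔJ = 0, ±1 (not J=0↔0): J: 9/2 → 7/2, ΔJ = -1 — ✓.
ΔL = 0, ±1 (not L=0↔0): L: 4 → 4, ΔL = +0 — ✓.
Rule(s) violated: parity.

forbidden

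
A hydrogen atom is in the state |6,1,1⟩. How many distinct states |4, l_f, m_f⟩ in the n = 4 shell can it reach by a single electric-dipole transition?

E1 requires Δl = ±1, so l_f ∈ {0, 2}; with 0 ≤ l_f ≤ n_f−1 = 3, the allowed l_f values are {0, 2}.
For l_f = 0: m_f ∈ {m_i−1, m_i, m_i+1} ∩ [−0, 0] = {0} → 1 state.
For l_f = 2: m_f ∈ {m_i−1, m_i, m_i+1} ∩ [−2, 2] = {0, 1, 2} → 3 states.
Total: 4.

4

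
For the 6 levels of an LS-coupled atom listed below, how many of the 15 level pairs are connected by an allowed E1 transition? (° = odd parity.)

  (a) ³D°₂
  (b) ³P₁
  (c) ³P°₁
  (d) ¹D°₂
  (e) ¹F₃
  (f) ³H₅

3

(a)–(b): allowed.
(a)–(c): forbidden (parity).
(a)–(d): forbidden (parity, ΔS).
(a)–(e): forbidden (ΔS).
(a)–(f): forbidden (ΔL, ΔJ).
(b)–(c): allowed.
(b)–(d): forbidden (ΔS).
(b)–(e): forbidden (parity, ΔS, ΔL, ΔJ).
(b)–(f): forbidden (parity, ΔL, ΔJ).
(c)–(d): forbidden (parity, ΔS).
(c)–(e): forbidden (ΔS, ΔL, ΔJ).
(c)–(f): forbidden (ΔL, ΔJ).
(d)–(e): allowed.
(d)–(f): forbidden (ΔS, ΔL, ΔJ).
(e)–(f): forbidden (parity, ΔS, ΔL, ΔJ).
Allowed pairs: 3 of 15.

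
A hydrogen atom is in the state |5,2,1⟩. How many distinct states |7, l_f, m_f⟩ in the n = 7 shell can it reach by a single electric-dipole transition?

E1 requires Δl = ±1, so l_f ∈ {1, 3}; with 0 ≤ l_f ≤ n_f−1 = 6, the allowed l_f values are {1, 3}.
For l_f = 1: m_f ∈ {m_i−1, m_i, m_i+1} ∩ [−1, 1] = {0, 1} → 2 states.
For l_f = 3: m_f ∈ {m_i−1, m_i, m_i+1} ∩ [−3, 3] = {0, 1, 2} → 3 states.
Total: 5.

5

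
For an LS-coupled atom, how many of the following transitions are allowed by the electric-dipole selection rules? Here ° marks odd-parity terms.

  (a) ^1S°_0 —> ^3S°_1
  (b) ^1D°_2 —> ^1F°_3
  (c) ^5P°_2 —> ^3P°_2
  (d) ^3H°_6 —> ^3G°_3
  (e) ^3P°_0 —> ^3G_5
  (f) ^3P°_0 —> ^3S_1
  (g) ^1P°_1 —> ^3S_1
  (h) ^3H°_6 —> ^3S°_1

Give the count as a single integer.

1

(a) forbidden (parity, ΔS, ΔL fail)
(b) forbidden (parity fails)
(c) forbidden (parity, ΔS fail)
(d) forbidden (parity, ΔJ fail)
(e) forbidden (ΔL, ΔJ fail)
(f) allowed
(g) forbidden (ΔS fails)
(h) forbidden (parity, ΔL, ΔJ fail)
Total allowed: 1 of 8.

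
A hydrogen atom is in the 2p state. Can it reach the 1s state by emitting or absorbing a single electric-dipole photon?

Δl = 0 − 1 = -1; the E1 rule Δl = ±1 is ok.
All E1 selection rules are satisfied.

allowed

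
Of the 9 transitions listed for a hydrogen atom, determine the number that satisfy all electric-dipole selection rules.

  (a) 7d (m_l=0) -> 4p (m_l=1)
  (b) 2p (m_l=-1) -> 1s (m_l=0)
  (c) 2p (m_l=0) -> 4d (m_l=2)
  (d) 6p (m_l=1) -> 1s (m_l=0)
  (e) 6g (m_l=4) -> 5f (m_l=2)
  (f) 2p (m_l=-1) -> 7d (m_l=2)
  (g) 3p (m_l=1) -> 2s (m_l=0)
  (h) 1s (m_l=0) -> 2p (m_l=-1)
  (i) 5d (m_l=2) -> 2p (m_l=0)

(a) allowed
(b) allowed
(c) forbidden — Δm_l = +2 (E1 requires Δm_l = 0, ±1)
(d) allowed
(e) forbidden — Δm_l = -2 (E1 requires Δm_l = 0, ±1)
(f) forbidden — Δm_l = +3 (E1 requires Δm_l = 0, ±1)
(g) allowed
(h) allowed
(i) forbidden — Δm_l = -2 (E1 requires Δm_l = 0, ±1)
Total allowed: 5 of 9.

5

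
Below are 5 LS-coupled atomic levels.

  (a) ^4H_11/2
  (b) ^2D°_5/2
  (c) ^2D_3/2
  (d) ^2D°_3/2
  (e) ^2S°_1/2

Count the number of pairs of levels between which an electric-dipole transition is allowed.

2

(a)–(b): forbidden (ΔS, ΔL, ΔJ).
(a)–(c): forbidden (parity, ΔS, ΔL, ΔJ).
(a)–(d): forbidden (ΔS, ΔL, ΔJ).
(a)–(e): forbidden (ΔS, ΔL, ΔJ).
(b)–(c): allowed.
(b)–(d): forbidden (parity).
(b)–(e): forbidden (parity, ΔL, ΔJ).
(c)–(d): allowed.
(c)–(e): forbidden (ΔL).
(d)–(e): forbidden (parity, ΔL).
Allowed pairs: 2 of 10.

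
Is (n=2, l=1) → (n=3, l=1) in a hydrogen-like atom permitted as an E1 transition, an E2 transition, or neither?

E2

Δl = 1 − 1 = +0; l_i + l_f = 2.
E1 (Δl = ±1): not satisfied.
E2 (Δl = 0,±2, l_i+l_f ≥ 2): satisfied.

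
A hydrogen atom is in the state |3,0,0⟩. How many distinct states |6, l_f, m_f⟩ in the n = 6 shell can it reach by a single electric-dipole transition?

3

E1 requires Δl = ±1, so l_f ∈ {-1, 1}; with 0 ≤ l_f ≤ n_f−1 = 5, the allowed l_f values are {1}.
For l_f = 1: m_f ∈ {m_i−1, m_i, m_i+1} ∩ [−1, 1] = {-1, 0, 1} → 3 states.
Total: 3.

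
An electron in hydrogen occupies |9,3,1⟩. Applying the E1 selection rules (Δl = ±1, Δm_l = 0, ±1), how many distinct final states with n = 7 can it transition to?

6

E1 requires Δl = ±1, so l_f ∈ {2, 4}; with 0 ≤ l_f ≤ n_f−1 = 6, the allowed l_f values are {2, 4}.
For l_f = 2: m_f ∈ {m_i−1, m_i, m_i+1} ∩ [−2, 2] = {0, 1, 2} → 3 states.
For l_f = 4: m_f ∈ {m_i−1, m_i, m_i+1} ∩ [−4, 4] = {0, 1, 2} → 3 states.
Total: 6.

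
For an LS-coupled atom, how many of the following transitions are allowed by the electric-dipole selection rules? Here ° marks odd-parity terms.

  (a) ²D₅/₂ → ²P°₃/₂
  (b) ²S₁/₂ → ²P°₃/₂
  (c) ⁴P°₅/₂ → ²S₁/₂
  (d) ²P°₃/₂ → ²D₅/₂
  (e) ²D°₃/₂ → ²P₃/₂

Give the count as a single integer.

4

(a) allowed
(b) allowed
(c) forbidden (ΔS, ΔJ fail)
(d) allowed
(e) allowed
Total allowed: 4 of 5.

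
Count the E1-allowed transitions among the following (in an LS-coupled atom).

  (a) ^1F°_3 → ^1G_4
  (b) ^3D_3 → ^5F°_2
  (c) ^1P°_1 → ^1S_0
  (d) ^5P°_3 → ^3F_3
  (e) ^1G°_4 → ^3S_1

(a) allowed
(b) forbidden (ΔS fails)
(c) allowed
(d) forbidden (ΔS, ΔL fail)
(e) forbidden (ΔS, ΔL, ΔJ fail)
Total allowed: 2 of 5.

2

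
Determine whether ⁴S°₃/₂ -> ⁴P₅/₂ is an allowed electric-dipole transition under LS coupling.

ΔS = 0: S: 3/2 → 3/2 — satisfied.
ΔL = 0, ±1 (not L=0↔0): L: 0 → 1, ΔL = +1 — satisfied.
Parity must change: odd → even — satisfied.
ΔJ = 0, ±1 (not J=0↔0): J: 3/2 → 5/2, ΔJ = +1 — satisfied.
All four E1 rules are satisfied.

allowed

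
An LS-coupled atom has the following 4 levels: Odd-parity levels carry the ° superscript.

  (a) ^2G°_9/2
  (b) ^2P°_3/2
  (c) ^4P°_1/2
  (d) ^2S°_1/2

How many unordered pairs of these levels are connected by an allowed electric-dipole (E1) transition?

(a)–(b): forbidden (parity, ΔL, ΔJ).
(a)–(c): forbidden (parity, ΔS, ΔL, ΔJ).
(a)–(d): forbidden (parity, ΔL, ΔJ).
(b)–(c): forbidden (parity, ΔS).
(b)–(d): forbidden (parity).
(c)–(d): forbidden (parity, ΔS).
Allowed pairs: 0 of 6.

0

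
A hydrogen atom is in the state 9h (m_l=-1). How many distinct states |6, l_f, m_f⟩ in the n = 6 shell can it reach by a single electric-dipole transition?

E1 requires Δl = ±1, so l_f ∈ {4, 6}; with 0 ≤ l_f ≤ n_f−1 = 5, the allowed l_f values are {4}.
For l_f = 4: m_f ∈ {m_i−1, m_i, m_i+1} ∩ [−4, 4] = {-2, -1, 0} → 3 states.
Total: 3.

3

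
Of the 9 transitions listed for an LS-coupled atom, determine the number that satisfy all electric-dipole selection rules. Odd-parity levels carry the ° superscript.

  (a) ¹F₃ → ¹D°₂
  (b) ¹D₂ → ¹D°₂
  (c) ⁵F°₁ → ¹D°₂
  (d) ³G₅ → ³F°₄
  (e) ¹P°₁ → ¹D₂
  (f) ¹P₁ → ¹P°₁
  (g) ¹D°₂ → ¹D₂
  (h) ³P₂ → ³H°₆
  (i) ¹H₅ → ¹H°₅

(a) allowed
(b) allowed
(c) forbidden (parity, ΔS fail)
(d) allowed
(e) allowed
(f) allowed
(g) allowed
(h) forbidden (ΔL, ΔJ fail)
(i) allowed
Total allowed: 7 of 9.

7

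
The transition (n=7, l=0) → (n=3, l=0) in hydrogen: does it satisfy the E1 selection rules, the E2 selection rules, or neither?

Δl = 0 − 0 = +0; l_i + l_f = 0.
E1 (Δl = ±1): not satisfied.
E2 (Δl = 0,±2, l_i+l_f ≥ 2): not satisfied.

neither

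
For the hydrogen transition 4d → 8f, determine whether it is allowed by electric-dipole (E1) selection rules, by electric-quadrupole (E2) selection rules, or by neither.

E1

Δl = 3 − 2 = +1; l_i + l_f = 5.
E1 (Δl = ±1): satisfied.
E2 (Δl = 0,±2, l_i+l_f ≥ 2): not satisfied.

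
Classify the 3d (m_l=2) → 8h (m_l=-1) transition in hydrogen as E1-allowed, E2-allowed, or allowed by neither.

Δl = 5 − 2 = +3; l_i + l_f = 7.
Δm_l = -3.
E1 (Δl = ±1, |Δm_l| ≤ 1): not satisfied.
E2 (Δl = 0,±2, l_i+l_f ≥ 2, |Δm_l| ≤ 2): not satisfied.

neither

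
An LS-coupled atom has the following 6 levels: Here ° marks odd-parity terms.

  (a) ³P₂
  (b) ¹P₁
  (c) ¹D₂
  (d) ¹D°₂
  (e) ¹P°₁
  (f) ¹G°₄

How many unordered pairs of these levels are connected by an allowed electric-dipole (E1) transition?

(a)–(b): forbidden (parity, ΔS).
(a)–(c): forbidden (parity, ΔS).
(a)–(d): forbidden (ΔS).
(a)–(e): forbidden (ΔS).
(a)–(f): forbidden (ΔS, ΔL, ΔJ).
(b)–(c): forbidden (parity).
(b)–(d): allowed.
(b)–(e): allowed.
(b)–(f): forbidden (ΔL, ΔJ).
(c)–(d): allowed.
(c)–(e): allowed.
(c)–(f): forbidden (ΔL, ΔJ).
(d)–(e): forbidden (parity).
(d)–(f): forbidden (parity, ΔL, ΔJ).
(e)–(f): forbidden (parity, ΔL, ΔJ).
Allowed pairs: 4 of 15.

4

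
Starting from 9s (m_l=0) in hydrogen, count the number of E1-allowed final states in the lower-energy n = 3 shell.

3

E1 requires Δl = ±1, so l_f ∈ {-1, 1}; with 0 ≤ l_f ≤ n_f−1 = 2, the allowed l_f values are {1}.
For l_f = 1: m_f ∈ {m_i−1, m_i, m_i+1} ∩ [−1, 1] = {-1, 0, 1} → 3 states.
Total: 3.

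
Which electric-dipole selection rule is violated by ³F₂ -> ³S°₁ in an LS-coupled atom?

Reading off the term symbols: S 1→1, L 3→0, J 2→1, parity even→odd.
Parity must change: even → odd — ✓.
ΔS = 0: S: 1 → 1 — ✓.
ΔL = 0, ±1 (not L=0↔0): L: 3 → 0, ΔL = -3 — ✗.
ΔJ = 0, ±1 (not J=0↔0): J: 2 → 1, ΔJ = -1 — ✓.

the ΔL = 0, ±1 rule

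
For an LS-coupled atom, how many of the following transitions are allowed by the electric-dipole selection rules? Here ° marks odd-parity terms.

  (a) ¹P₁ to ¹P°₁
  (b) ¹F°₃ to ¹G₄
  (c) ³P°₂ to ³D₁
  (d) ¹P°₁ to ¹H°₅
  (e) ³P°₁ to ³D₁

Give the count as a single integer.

(a) allowed
(b) allowed
(c) allowed
(d) forbidden (parity, ΔL, ΔJ fail)
(e) allowed
Total allowed: 4 of 5.

4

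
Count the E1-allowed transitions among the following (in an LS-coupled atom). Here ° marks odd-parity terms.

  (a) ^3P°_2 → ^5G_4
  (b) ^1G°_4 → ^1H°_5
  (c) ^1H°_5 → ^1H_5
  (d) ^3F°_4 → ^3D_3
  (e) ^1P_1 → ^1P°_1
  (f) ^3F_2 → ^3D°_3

4

(a) forbidden (ΔS, ΔL, ΔJ fail)
(b) forbidden (parity fails)
(c) allowed
(d) allowed
(e) allowed
(f) allowed
Total allowed: 4 of 6.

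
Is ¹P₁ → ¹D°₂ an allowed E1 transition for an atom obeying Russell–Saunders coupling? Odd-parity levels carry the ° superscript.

allowed

Reading off the term symbols: S 0→0, L 1→2, J 1→2, parity even→odd.
Parity must change: even → odd — ✓.
ΔS = 0: S: 0 → 0 — ✓.
ΔL = 0, ±1 (not L=0↔0): L: 1 → 2, ΔL = +1 — ✓.
ΔJ = 0, ±1 (not J=0↔0): J: 1 → 2, ΔJ = +1 — ✓.
All four E1 rules are satisfied.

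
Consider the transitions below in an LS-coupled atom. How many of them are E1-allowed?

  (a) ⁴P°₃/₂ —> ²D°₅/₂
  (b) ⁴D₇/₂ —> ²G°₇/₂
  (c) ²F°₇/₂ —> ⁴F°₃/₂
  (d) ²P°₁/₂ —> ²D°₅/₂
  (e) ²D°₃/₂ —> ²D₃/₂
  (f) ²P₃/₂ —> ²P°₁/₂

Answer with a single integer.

(a) forbidden (parity, ΔS fail)
(b) forbidden (ΔS, ΔL fail)
(c) forbidden (parity, ΔS, ΔJ fail)
(d) forbidden (parity, ΔJ fail)
(e) allowed
(f) allowed
Total allowed: 2 of 6.

2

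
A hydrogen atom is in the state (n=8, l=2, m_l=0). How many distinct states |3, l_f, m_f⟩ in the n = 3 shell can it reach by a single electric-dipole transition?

3

E1 requires Δl = ±1, so l_f ∈ {1, 3}; with 0 ≤ l_f ≤ n_f−1 = 2, the allowed l_f values are {1}.
For l_f = 1: m_f ∈ {m_i−1, m_i, m_i+1} ∩ [−1, 1] = {-1, 0, 1} → 3 states.
Total: 3.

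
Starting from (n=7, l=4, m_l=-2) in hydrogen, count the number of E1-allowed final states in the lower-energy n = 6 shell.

E1 requires Δl = ±1, so l_f ∈ {3, 5}; with 0 ≤ l_f ≤ n_f−1 = 5, the allowed l_f values are {3, 5}.
For l_f = 3: m_f ∈ {m_i−1, m_i, m_i+1} ∩ [−3, 3] = {-3, -2, -1} → 3 states.
For l_f = 5: m_f ∈ {m_i−1, m_i, m_i+1} ∩ [−5, 5] = {-3, -2, -1} → 3 states.
Total: 6.

6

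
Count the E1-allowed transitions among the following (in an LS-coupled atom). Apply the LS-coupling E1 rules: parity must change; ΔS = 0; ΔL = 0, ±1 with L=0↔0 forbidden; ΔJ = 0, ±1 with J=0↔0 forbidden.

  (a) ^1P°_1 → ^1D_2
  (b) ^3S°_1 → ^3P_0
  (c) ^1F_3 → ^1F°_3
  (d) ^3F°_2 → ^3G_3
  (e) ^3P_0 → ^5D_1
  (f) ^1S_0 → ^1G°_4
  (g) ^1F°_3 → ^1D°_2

(a) allowed
(b) allowed
(c) allowed
(d) allowed
(e) forbidden (parity, ΔS fail)
(f) forbidden (ΔL, ΔJ fail)
(g) forbidden (parity fails)
Total allowed: 4 of 7.

4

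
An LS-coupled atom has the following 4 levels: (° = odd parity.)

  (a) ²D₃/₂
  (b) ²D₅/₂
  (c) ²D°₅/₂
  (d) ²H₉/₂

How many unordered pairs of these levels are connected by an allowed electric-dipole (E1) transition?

(a)–(b): forbidden (parity).
(a)–(c): allowed.
(a)–(d): forbidden (parity, ΔL, ΔJ).
(b)–(c): allowed.
(b)–(d): forbidden (parity, ΔL, ΔJ).
(c)–(d): forbidden (ΔL, ΔJ).
Allowed pairs: 2 of 6.

2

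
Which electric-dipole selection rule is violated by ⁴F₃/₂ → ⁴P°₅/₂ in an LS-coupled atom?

the ΔL = 0, ±1 rule

Reading off the term symbols: S 3/2→3/2, L 3→1, J 3/2→5/2, parity even→odd.
Parity must change: even → odd — ok.
ΔS = 0: S: 3/2 → 3/2 — ok.
ΔL = 0, ±1 (not L=0↔0): L: 3 → 1, ΔL = -2 — fails.
ΔJ = 0, ±1 (not J=0↔0): J: 3/2 → 5/2, ΔJ = +1 — ok.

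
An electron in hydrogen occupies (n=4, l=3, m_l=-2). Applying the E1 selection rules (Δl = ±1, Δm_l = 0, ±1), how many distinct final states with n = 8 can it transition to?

5

E1 requires Δl = ±1, so l_f ∈ {2, 4}; with 0 ≤ l_f ≤ n_f−1 = 7, the allowed l_f values are {2, 4}.
For l_f = 2: m_f ∈ {m_i−1, m_i, m_i+1} ∩ [−2, 2] = {-2, -1} → 2 states.
For l_f = 4: m_f ∈ {m_i−1, m_i, m_i+1} ∩ [−4, 4] = {-3, -2, -1} → 3 states.
Total: 5.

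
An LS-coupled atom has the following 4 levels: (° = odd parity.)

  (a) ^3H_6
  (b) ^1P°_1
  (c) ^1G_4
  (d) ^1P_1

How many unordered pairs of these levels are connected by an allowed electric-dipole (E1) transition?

1

(a)–(b): forbidden (ΔS, ΔL, ΔJ).
(a)–(c): forbidden (parity, ΔS, ΔJ).
(a)–(d): forbidden (parity, ΔS, ΔL, ΔJ).
(b)–(c): forbidden (ΔL, ΔJ).
(b)–(d): allowed.
(c)–(d): forbidden (parity, ΔL, ΔJ).
Allowed pairs: 1 of 6.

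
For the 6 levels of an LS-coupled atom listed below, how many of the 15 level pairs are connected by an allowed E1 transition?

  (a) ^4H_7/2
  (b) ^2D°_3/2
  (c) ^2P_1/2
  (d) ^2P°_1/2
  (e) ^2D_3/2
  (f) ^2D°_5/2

5

(a)–(b): forbidden (ΔS, ΔL, ΔJ).
(a)–(c): forbidden (parity, ΔS, ΔL, ΔJ).
(a)–(d): forbidden (ΔS, ΔL, ΔJ).
(a)–(e): forbidden (parity, ΔS, ΔL, ΔJ).
(a)–(f): forbidden (ΔS, ΔL).
(b)–(c): allowed.
(b)–(d): forbidden (parity).
(b)–(e): allowed.
(b)–(f): forbidden (parity).
(c)–(d): allowed.
(c)–(e): forbidden (parity).
(c)–(f): forbidden (ΔJ).
(d)–(e): allowed.
(d)–(f): forbidden (parity, ΔJ).
(e)–(f): allowed.
Allowed pairs: 5 of 15.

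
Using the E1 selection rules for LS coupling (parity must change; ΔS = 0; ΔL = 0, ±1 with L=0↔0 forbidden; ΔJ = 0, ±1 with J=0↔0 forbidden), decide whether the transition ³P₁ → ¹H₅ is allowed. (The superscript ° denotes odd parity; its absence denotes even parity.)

Parity must change: even → even — fails.
ΔS = 0: S: 1 → 0 — fails.
ΔL = 0, ±1 (not L=0↔0): L: 1 → 5, ΔL = +4 — fails.
ΔJ = 0, ±1 (not J=0↔0): J: 1 → 5, ΔJ = +4 — fails.
Rule(s) violated: parity, ΔS, ΔL, ΔJ.

forbidden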